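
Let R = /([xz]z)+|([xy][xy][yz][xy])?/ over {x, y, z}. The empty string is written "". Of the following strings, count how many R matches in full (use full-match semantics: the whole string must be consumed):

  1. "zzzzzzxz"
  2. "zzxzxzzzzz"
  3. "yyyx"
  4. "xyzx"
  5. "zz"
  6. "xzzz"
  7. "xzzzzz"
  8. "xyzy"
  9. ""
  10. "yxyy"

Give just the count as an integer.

10

1. "zzzzzzxz" → match
2. "zzxzxzzzzz" → match
3. "yyyx" → match
4. "xyzx" → match
5. "zz" → match
6. "xzzz" → match
7. "xzzzzz" → match
8. "xyzy" → match
9. "" → match
10. "yxyy" → match
Total matched: 10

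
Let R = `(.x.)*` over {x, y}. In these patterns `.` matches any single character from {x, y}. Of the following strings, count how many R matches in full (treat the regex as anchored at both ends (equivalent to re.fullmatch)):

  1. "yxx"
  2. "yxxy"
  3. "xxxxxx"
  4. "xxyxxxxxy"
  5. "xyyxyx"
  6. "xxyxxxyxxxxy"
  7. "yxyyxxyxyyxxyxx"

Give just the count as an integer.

5

1 → match
2 → no match
3 → match
4 → match
5 → no match
6 → match
7 → match
Total matched: 5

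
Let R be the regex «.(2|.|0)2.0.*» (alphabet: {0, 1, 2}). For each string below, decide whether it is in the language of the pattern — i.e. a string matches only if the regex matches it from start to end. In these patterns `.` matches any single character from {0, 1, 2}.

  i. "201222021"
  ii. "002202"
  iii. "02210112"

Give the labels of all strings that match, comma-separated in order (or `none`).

i → no match
ii → match
iii → match

ii, iii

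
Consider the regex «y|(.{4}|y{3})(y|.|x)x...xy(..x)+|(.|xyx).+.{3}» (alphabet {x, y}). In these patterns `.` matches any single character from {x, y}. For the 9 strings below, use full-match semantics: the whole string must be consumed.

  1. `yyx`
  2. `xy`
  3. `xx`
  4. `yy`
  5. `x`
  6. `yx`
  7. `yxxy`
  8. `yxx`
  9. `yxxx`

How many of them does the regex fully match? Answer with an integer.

0

1 → no match
2 → no match
3 → no match
4 → no match
5 → no match
6 → no match
7 → no match
8 → no match
9 → no match
Total matched: 0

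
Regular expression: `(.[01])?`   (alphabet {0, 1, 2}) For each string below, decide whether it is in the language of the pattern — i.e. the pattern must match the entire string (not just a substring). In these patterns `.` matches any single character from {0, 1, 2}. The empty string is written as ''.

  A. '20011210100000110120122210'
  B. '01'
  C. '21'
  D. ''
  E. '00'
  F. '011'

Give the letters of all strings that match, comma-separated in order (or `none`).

A → no match
B → match
C → match
D → match
E → match
F → no match

B, C, D, E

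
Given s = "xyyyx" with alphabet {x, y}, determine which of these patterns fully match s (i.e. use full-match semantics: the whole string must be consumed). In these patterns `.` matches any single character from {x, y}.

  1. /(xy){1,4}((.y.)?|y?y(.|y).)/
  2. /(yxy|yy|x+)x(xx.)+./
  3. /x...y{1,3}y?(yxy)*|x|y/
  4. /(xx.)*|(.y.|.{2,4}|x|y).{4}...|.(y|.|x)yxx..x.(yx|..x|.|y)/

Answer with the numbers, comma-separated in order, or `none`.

1 → match
2 → no match
3 → no match
4 → no match

1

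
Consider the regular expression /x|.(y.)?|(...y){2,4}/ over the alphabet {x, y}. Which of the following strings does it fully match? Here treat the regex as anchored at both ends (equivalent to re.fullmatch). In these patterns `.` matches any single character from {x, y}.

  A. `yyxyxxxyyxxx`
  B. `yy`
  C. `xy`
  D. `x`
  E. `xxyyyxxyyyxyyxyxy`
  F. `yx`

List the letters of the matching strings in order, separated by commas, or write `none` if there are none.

A → no match
B → no match
C → no match
D → match
E → no match
F → no match

D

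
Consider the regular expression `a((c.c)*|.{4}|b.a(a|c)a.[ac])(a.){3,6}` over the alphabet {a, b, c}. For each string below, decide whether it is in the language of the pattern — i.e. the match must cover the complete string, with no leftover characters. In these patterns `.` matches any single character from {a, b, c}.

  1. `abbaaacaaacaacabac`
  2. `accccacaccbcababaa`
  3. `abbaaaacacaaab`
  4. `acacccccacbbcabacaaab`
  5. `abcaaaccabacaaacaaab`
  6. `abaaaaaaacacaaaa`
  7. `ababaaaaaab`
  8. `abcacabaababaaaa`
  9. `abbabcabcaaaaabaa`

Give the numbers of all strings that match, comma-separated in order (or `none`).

1 → no match
2 → no match
3 → match
4 → no match
5 → match
6 → match
7 → match
8 → match
9 → no match

3, 5, 6, 7, 8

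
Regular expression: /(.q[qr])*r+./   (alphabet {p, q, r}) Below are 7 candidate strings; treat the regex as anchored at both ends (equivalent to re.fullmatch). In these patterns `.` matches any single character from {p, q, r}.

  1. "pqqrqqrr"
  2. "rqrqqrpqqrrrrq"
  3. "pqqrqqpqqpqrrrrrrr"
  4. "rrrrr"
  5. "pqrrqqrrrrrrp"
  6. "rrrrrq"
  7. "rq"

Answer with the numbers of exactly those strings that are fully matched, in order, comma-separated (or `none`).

1. "pqqrqqrr" → match
2 → match
3 → match
4. "rrrrr" → match
5 → match
6. "rrrrrq" → match
7. "rq" → match

1, 2, 3, 4, 5, 6, 7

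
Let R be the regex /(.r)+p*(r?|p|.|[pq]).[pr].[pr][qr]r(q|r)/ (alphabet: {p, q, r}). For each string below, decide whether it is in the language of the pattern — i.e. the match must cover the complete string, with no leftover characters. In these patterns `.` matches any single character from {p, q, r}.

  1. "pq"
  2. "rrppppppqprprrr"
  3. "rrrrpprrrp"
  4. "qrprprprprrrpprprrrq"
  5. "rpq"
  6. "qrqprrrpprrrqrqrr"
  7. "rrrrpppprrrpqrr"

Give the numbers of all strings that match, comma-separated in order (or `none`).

2, 4, 7

1 → no match
2 → match
3 → no match
4 → match
5 → no match
6 → no match
7 → match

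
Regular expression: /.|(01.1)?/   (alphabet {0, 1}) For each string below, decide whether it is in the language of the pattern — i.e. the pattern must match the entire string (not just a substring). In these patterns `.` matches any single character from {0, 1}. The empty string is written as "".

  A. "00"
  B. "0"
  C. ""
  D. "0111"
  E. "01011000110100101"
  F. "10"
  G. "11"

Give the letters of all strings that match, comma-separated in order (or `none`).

A → no match
B → match
C → match
D → match
E → no match
F → no match
G → no match

B, C, D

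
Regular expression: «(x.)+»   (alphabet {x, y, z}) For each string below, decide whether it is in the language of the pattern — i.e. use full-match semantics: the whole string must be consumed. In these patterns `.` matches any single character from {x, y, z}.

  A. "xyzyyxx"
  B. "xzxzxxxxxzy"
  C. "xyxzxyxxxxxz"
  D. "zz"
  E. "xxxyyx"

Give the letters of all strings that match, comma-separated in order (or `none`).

C

A. "xyzyyxx" → no match
B. "xzxzxxxxxzy" → no match
C. "xyxzxyxxxxxz" → match
D. "zz" → no match — must start with "x"
E. "xxxyyx" → no match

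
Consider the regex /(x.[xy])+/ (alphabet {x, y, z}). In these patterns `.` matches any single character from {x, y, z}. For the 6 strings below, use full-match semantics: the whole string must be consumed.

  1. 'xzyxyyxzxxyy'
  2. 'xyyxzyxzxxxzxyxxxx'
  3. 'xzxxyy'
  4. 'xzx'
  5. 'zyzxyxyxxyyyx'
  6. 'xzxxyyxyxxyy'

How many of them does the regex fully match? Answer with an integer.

1 → match
2 → no match
3 → match
4 → match
5 → no match — must start with 'x'
6 → match
Total matched: 4

4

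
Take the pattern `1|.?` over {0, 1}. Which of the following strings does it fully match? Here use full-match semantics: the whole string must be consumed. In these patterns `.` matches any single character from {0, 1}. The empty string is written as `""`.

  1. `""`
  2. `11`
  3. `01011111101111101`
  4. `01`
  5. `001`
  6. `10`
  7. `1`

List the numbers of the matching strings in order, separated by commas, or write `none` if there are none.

1, 7

1. `""` → match
2. `11` → no match
3 → no match
4. `01` → no match
5. `001` → no match
6. `10` → no match
7. `1` → match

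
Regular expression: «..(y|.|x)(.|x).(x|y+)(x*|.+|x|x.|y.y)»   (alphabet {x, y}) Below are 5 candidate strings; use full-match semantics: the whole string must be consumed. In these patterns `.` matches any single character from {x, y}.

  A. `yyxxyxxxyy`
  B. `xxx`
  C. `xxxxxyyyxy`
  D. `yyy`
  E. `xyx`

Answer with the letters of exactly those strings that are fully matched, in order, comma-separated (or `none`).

A, C

A → match
B → no match
C → match
D → no match
E → no match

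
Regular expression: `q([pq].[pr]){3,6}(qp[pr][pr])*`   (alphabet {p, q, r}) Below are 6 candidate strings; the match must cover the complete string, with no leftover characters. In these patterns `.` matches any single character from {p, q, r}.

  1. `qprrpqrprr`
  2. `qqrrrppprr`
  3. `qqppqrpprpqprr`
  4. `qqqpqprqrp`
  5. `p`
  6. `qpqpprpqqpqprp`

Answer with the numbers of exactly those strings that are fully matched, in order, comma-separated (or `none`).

1, 3, 4, 6

1. `qprrpqrprr` → match
2. `qqrrrppprr` → no match
3 → match
4. `qqqpqprqrp` → match
5. `p` → no match — must start with `q`
6 → match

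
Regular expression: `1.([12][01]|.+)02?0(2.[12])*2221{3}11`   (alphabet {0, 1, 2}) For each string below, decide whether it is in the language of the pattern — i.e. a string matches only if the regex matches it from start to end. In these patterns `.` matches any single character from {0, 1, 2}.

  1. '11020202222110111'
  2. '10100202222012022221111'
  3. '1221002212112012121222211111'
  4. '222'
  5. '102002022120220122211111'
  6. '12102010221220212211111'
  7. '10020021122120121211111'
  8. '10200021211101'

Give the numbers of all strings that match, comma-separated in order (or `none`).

5

1 → no match
2 → no match
3 → no match
4. '222' → no match — must start with '1'
5 → match
6 → no match
7 → no match
8 → no match — must end with '111'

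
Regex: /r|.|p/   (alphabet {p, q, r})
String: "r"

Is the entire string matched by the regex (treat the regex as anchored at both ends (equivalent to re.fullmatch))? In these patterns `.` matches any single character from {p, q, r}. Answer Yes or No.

Yes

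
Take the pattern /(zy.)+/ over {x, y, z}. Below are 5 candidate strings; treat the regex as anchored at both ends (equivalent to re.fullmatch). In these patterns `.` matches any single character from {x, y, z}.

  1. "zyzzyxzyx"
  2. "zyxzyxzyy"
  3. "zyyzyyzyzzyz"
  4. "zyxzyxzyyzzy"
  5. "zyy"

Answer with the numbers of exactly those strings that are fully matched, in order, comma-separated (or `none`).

1 → match
2 → match
3 → match
4 → no match
5 → match

1, 2, 3, 5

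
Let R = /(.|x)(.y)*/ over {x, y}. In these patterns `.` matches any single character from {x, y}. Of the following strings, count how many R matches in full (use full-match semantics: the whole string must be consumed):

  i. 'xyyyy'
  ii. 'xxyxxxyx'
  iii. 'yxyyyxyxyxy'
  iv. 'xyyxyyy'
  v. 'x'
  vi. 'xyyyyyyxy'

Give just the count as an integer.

5

i → match
ii → no match
iii → match
iv → match
v → match
vi → match
Total matched: 5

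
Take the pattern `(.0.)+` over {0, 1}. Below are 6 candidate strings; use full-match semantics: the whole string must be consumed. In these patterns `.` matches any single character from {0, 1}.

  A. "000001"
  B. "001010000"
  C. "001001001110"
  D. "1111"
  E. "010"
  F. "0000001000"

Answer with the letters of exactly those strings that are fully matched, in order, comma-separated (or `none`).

A → match
B → no match
C → no match
D → no match
E → no match
F → no match

A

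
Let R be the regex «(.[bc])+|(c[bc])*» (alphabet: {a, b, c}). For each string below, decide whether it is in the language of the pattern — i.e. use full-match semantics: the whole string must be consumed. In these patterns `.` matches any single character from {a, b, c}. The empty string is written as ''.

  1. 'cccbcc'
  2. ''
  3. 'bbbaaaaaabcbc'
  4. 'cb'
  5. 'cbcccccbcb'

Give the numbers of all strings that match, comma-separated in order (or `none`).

1, 2, 4, 5

1 → match
2 → match
3 → no match
4 → match
5 → match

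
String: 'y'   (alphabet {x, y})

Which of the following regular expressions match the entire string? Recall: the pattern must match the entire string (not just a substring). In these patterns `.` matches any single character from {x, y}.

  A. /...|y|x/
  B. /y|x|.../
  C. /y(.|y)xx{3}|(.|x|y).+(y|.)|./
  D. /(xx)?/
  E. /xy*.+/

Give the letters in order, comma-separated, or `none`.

A, B, C

A → match
B → match
C → match
D → no match
E → no match — must start with 'x'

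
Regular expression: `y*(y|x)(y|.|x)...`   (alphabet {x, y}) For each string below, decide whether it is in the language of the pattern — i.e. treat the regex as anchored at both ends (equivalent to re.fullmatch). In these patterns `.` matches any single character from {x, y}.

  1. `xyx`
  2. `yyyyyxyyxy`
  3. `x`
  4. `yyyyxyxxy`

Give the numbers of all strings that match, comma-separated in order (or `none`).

1 → no match
2 → match
3 → no match
4 → match

2, 4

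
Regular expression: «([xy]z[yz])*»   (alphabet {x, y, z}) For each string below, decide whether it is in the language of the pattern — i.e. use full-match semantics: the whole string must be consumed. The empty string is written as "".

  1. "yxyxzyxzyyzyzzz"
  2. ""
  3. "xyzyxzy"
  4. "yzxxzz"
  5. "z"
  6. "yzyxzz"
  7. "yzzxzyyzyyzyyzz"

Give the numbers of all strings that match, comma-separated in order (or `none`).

2, 6, 7

1 → no match
2 → match
3 → no match
4 → no match
5 → no match
6 → match
7 → match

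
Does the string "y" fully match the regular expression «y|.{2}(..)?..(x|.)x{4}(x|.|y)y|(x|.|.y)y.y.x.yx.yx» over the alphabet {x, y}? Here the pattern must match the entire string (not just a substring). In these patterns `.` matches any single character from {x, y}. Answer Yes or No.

Yes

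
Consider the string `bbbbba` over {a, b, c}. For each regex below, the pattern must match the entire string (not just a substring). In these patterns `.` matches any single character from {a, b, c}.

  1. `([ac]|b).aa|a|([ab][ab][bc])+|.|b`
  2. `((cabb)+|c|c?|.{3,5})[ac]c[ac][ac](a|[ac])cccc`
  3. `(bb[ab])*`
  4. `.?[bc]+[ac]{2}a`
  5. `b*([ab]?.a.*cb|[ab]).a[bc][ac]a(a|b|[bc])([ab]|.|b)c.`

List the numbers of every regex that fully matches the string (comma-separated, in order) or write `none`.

3

1 → no match
2 → no match — must end with `cccc`
3 → match
4 → no match
5 → no match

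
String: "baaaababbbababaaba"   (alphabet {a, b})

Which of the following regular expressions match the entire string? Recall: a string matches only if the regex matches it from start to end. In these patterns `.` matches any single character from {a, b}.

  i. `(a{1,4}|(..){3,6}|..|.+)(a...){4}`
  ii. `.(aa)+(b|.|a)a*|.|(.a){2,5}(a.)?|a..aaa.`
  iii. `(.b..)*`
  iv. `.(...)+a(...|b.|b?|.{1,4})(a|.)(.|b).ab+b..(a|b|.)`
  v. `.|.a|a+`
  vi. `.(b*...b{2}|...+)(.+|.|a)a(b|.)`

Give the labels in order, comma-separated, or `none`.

i → match
ii → no match
iii → no match
iv → no match
v → no match
vi → no match

i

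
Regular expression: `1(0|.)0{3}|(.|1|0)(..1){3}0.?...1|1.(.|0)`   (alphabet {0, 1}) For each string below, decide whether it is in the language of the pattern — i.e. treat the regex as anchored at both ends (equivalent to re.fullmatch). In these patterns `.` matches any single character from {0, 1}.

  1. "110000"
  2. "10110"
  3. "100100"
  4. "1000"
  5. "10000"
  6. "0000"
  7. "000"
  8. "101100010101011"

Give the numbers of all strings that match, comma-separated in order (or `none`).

1 → no match
2 → no match
3 → no match
4 → no match
5 → match
6 → no match
7 → no match
8 → no match

5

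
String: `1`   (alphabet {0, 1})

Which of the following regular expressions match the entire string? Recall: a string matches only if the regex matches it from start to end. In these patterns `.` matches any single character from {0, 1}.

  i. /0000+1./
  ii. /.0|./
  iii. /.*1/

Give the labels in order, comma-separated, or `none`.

ii, iii

i → no match — must start with `0000`
ii → match
iii → match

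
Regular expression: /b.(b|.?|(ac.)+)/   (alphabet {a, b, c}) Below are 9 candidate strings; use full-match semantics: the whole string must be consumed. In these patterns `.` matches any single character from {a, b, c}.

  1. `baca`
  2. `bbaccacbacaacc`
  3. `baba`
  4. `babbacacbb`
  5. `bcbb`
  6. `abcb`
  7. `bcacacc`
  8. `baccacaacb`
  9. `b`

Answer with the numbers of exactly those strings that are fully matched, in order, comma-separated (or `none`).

1 → no match
2 → match
3 → no match
4 → no match
5 → no match
6 → no match — must start with `b`
7 → no match
8 → no match
9 → no match

2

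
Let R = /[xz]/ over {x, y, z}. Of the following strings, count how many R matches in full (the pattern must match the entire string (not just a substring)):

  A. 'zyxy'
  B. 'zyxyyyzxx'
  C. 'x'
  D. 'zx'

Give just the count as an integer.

1

A → no match
B → no match
C → match
D → no match
Total matched: 1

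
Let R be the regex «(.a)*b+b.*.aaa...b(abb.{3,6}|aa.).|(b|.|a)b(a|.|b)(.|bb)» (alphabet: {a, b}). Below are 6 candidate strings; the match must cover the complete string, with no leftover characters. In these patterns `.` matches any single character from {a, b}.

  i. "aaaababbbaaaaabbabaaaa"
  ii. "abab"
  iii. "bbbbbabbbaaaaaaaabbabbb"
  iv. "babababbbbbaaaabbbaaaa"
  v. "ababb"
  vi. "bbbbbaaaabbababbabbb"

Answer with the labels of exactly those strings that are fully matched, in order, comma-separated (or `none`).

i → match
ii → match
iii → no match
iv → match
v → match
vi → match

i, ii, iv, v, vi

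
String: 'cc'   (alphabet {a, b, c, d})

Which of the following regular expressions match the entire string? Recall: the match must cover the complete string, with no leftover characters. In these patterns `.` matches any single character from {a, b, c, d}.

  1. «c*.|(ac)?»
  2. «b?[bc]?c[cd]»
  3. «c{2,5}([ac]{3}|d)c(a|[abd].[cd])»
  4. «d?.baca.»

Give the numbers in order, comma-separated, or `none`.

1 → match
2 → match
3 → no match
4 → no match

1, 2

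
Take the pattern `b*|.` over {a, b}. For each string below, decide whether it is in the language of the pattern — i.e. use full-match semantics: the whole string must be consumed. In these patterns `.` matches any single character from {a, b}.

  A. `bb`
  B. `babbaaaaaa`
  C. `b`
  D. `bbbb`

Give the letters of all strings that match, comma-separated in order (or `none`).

A → match
B → no match
C → match
D → match

A, C, D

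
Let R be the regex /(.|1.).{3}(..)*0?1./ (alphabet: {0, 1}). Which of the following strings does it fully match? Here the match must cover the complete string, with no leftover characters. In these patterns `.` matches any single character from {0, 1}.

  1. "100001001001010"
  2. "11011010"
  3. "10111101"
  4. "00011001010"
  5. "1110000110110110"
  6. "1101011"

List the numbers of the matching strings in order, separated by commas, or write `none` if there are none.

1 → match
2 → match
3 → no match
4 → match
5 → match
6 → match

1, 2, 4, 5, 6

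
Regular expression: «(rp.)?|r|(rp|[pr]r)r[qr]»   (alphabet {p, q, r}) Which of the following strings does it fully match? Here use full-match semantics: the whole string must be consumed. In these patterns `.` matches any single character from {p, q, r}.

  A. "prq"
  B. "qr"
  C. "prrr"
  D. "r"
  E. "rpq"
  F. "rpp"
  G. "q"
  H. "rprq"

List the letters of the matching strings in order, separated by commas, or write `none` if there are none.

A. "prq" → no match
B. "qr" → no match
C. "prrr" → match
D. "r" → match
E. "rpq" → match
F. "rpp" → match
G. "q" → no match
H. "rprq" → match

C, D, E, F, H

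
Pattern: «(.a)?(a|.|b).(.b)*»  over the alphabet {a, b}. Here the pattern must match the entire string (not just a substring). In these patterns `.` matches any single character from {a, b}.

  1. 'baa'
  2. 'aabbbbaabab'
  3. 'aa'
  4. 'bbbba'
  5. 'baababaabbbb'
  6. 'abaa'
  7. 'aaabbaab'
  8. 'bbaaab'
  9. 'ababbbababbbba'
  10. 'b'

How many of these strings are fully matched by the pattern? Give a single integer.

1

1 → no match
2 → no match
3 → match
4 → no match
5 → no match
6 → no match
7 → no match
8 → no match
9 → no match
10 → no match
Total matched: 1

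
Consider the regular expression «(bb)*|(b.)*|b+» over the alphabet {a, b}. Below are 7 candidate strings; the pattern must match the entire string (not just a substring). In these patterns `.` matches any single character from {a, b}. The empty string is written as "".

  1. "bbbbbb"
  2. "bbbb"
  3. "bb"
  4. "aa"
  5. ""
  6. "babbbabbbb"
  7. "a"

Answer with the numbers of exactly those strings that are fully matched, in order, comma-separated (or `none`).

1 → match
2 → match
3 → match
4 → no match
5 → match
6 → match
7 → no match

1, 2, 3, 5, 6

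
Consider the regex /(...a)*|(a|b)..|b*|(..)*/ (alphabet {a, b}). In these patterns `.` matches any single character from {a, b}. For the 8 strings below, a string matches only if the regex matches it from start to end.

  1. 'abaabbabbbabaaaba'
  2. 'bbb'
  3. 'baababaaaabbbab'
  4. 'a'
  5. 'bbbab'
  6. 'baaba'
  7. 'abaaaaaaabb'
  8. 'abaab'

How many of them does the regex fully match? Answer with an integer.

1 → no match
2 → match
3 → no match
4 → no match
5 → no match
6 → no match
7 → no match
8 → no match
Total matched: 1

1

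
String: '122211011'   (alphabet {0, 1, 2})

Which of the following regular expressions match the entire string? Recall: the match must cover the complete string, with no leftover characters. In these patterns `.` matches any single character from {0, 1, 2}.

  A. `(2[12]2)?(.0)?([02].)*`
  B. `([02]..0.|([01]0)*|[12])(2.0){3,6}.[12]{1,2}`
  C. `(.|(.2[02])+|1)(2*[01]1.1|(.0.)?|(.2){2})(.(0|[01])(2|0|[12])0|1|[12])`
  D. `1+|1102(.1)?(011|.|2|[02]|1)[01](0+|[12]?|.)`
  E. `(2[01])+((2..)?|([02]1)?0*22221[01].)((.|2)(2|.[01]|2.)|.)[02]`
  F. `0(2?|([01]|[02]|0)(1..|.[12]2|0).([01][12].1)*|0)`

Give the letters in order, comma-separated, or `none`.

A → no match
B → no match
C → match
D → no match
E → no match — must start with '2'
F → no match — must start with '0'

C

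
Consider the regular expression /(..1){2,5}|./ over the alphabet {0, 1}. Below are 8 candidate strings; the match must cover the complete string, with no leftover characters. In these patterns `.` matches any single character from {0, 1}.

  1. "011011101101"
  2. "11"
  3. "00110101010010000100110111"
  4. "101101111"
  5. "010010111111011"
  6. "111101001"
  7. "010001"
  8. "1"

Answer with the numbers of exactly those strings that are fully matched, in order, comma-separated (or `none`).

1, 4, 6, 8

1 → match
2 → no match
3 → no match
4 → match
5 → no match
6 → match
7 → no match
8 → match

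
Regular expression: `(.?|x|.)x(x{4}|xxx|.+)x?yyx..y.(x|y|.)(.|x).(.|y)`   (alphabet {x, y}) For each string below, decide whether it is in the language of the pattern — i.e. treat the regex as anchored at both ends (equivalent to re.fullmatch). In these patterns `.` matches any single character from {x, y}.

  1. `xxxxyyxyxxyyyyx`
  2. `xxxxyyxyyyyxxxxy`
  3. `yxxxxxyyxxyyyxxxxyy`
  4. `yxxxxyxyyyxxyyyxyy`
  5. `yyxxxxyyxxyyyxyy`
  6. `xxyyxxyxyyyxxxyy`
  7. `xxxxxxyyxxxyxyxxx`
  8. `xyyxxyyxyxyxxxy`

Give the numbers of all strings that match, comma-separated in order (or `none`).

7

1 → no match
2 → no match
3 → no match
4 → no match
5 → no match
6 → no match
7 → match
8 → no match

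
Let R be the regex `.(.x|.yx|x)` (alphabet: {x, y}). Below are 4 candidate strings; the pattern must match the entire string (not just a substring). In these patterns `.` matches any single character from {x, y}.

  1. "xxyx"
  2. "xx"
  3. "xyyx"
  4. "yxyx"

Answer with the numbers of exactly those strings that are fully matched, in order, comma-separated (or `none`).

1, 2, 3, 4

1 → match
2 → match
3 → match
4 → match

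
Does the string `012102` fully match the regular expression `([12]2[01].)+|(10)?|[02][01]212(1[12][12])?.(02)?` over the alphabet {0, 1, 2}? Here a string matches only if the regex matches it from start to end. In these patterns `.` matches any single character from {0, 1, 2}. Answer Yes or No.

No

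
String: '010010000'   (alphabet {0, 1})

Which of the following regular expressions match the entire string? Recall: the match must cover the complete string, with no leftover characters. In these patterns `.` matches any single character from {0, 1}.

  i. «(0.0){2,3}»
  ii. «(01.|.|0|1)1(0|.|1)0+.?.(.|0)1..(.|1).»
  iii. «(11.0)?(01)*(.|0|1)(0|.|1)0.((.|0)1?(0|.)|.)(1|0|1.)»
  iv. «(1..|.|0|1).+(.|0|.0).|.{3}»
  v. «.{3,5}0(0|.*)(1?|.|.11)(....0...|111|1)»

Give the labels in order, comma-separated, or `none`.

i → match
ii → no match
iii → no match
iv → match
v → no match

i, iv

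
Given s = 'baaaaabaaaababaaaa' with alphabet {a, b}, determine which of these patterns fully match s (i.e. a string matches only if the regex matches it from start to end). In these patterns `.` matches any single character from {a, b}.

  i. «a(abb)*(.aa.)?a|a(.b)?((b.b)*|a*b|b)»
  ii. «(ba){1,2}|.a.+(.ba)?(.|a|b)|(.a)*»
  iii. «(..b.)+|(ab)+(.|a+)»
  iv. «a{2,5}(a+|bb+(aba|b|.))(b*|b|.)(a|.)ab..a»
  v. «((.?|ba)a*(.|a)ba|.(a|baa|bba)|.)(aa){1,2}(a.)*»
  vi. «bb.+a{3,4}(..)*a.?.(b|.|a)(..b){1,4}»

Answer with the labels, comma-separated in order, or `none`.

ii, v

i → no match — must start with 'a'
ii → match
iii → no match
iv → no match — must start with 'a'
v → match
vi → no match — must start with 'bb'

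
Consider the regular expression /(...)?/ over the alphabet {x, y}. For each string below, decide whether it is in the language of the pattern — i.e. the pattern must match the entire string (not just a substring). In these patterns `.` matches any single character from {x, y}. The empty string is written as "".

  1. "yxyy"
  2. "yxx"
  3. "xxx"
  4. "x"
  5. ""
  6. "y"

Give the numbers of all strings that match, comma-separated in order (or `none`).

1 → no match
2 → match
3 → match
4 → no match
5 → match
6 → no match

2, 3, 5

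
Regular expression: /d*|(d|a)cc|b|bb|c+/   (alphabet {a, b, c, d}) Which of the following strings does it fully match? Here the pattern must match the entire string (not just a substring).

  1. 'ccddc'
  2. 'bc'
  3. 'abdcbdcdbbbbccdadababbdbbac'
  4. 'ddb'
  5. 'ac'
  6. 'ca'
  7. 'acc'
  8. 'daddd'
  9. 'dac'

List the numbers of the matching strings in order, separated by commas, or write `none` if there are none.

1. 'ccddc' → no match
2. 'bc' → no match
3 → no match
4. 'ddb' → no match
5. 'ac' → no match
6. 'ca' → no match
7. 'acc' → match
8. 'daddd' → no match
9. 'dac' → no match

7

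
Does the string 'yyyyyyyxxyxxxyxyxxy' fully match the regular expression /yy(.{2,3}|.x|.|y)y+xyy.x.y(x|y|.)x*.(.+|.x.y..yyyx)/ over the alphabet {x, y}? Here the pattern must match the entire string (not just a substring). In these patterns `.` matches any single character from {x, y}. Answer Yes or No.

No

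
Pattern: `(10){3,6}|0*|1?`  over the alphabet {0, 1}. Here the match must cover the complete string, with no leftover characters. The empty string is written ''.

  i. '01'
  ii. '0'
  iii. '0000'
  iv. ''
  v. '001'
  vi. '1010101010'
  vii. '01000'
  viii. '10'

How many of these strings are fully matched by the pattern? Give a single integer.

i → no match
ii → match
iii → match
iv → match
v → no match
vi → match
vii → no match
viii → no match
Total matched: 4

4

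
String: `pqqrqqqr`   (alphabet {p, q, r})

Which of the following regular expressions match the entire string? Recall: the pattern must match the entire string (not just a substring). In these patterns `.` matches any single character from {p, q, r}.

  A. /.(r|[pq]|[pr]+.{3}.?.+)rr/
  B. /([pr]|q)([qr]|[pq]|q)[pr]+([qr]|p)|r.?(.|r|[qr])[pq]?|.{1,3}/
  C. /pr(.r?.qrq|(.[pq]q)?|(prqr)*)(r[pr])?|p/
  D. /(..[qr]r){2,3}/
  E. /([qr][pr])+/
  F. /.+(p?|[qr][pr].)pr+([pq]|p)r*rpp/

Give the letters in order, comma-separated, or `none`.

A → no match — must end with `rr`
B → no match
C → no match
D → match
E → no match
F → no match — must end with `rpp`

D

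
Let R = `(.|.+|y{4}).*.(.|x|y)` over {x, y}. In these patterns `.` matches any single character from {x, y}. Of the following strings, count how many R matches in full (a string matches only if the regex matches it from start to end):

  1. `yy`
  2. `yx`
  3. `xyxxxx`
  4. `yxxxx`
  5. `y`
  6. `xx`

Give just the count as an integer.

2

1 → no match
2 → no match
3 → match
4 → match
5 → no match
6 → no match
Total matched: 2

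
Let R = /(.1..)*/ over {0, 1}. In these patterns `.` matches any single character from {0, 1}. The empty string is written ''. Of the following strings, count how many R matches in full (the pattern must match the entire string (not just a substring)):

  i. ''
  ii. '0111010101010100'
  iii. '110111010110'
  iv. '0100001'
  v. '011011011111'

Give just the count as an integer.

i → match
ii → match
iii → match
iv → no match
v → match
Total matched: 4

4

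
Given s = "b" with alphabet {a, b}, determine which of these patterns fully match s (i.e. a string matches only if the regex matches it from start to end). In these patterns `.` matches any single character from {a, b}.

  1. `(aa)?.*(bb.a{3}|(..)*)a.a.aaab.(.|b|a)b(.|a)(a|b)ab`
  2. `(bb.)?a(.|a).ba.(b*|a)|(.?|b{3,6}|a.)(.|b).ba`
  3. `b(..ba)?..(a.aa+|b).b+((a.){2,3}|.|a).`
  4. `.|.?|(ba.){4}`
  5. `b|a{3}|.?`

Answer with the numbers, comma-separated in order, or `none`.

4, 5

1 → no match — must end with "ab"
2 → no match
3 → no match
4 → match
5 → match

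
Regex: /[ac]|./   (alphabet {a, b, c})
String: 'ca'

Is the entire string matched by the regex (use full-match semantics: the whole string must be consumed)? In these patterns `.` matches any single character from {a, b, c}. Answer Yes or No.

No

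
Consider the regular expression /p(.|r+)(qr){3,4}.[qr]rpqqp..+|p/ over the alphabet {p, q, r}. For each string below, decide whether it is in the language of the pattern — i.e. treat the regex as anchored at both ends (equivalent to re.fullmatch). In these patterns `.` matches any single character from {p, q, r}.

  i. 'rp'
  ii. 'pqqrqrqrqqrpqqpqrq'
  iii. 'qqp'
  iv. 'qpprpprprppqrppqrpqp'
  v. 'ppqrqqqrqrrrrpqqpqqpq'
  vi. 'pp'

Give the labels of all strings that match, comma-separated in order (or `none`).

ii

i → no match — must start with 'p'
ii → match
iii → no match — must start with 'p'
iv → no match — must start with 'p'
v → no match
vi → no match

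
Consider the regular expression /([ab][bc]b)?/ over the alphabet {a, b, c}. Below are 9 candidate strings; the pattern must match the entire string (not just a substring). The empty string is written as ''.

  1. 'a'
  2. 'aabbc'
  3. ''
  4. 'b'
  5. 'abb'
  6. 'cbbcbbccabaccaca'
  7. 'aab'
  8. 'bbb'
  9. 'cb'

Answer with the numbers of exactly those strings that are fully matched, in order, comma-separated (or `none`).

3, 5, 8

1 → no match
2 → no match
3 → match
4 → no match
5 → match
6 → no match
7 → no match
8 → match
9 → no match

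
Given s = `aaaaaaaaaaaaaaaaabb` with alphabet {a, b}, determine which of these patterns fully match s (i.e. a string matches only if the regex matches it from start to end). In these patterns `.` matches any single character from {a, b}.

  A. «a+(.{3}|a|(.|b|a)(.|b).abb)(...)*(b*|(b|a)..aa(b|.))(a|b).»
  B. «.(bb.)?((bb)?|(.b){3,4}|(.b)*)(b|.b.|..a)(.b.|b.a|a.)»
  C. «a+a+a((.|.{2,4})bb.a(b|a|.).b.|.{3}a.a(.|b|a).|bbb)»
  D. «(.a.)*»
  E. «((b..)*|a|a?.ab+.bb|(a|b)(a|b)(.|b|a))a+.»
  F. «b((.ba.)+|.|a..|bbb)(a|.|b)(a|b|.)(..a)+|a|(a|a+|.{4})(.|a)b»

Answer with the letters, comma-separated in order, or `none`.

A → match
B → no match
C → match
D → no match
E → no match
F → match

A, C, F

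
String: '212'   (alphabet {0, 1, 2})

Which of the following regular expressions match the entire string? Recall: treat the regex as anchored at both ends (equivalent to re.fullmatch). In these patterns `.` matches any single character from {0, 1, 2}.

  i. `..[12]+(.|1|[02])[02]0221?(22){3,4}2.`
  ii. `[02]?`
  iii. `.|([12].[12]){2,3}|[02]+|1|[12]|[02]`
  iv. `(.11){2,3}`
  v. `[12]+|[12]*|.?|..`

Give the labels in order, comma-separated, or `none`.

i → no match
ii → no match
iii → no match
iv → no match — must end with '11'
v → match

v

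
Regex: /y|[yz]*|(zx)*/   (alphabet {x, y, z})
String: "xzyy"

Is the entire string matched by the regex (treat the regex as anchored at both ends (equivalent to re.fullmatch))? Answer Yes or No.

No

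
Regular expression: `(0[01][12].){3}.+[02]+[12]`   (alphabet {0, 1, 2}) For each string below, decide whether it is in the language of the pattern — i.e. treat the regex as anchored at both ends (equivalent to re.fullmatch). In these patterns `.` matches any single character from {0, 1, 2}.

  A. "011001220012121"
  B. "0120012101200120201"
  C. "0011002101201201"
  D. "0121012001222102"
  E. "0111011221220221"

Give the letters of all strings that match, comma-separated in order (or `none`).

A, B, C, D

A → match
B → match
C → match
D → match
E → no match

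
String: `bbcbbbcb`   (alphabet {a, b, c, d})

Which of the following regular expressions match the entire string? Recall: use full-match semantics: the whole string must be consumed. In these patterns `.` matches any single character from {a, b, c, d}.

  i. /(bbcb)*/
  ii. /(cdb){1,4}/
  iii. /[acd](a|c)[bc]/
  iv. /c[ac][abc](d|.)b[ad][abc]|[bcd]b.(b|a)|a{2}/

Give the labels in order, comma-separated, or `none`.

i → match
ii → no match — must start with `cdb`
iii → no match
iv → no match

i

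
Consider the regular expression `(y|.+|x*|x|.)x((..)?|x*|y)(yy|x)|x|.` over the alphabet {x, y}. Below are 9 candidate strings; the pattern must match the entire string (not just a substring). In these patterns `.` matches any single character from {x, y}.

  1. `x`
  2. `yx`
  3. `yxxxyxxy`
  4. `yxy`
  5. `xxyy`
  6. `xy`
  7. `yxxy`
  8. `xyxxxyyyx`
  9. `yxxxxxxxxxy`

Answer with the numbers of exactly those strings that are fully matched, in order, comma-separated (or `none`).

1, 5

1 → match
2 → no match
3 → no match
4 → no match
5 → match
6 → no match
7 → no match
8 → no match
9 → no match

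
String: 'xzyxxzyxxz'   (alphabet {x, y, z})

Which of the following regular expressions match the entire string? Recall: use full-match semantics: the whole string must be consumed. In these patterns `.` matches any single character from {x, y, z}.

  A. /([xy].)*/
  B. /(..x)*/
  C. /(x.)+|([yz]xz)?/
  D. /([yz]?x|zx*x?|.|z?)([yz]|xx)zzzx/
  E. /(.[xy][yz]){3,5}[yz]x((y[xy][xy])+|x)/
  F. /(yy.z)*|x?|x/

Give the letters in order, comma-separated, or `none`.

A → match
B → no match
C → no match
D → no match — must end with 'zzzx'
E → no match
F → no match

A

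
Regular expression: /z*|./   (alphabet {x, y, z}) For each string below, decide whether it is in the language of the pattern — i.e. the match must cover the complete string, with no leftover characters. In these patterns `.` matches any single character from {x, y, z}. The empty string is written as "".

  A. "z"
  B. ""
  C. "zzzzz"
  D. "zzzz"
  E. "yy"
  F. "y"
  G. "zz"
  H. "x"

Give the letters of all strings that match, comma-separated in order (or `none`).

A, B, C, D, F, G, H

A → match
B → match
C → match
D → match
E → no match
F → match
G → match
H → match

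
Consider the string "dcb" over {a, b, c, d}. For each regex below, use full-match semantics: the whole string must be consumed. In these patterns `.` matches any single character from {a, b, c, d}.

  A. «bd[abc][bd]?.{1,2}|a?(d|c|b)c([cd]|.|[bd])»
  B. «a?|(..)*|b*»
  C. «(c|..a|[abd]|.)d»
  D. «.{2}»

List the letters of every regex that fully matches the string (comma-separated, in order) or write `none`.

A → match
B → no match
C → no match — must end with "d"
D → no match

A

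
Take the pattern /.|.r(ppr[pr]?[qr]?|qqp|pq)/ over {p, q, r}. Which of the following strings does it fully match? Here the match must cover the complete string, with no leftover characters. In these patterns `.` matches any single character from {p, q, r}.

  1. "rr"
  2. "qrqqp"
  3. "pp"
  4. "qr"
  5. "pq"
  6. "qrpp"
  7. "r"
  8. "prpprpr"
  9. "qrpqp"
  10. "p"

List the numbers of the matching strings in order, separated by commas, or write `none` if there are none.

1 → no match
2 → match
3 → no match
4 → no match
5 → no match
6 → no match
7 → match
8 → match
9 → no match
10 → match

2, 7, 8, 10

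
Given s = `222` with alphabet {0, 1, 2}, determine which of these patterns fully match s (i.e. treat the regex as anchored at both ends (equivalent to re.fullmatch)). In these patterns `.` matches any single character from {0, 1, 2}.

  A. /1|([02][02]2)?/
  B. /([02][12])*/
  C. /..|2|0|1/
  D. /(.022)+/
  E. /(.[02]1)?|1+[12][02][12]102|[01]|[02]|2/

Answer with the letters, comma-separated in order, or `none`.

A

A → match
B → no match
C → no match
D → no match — must end with `022`
E → no match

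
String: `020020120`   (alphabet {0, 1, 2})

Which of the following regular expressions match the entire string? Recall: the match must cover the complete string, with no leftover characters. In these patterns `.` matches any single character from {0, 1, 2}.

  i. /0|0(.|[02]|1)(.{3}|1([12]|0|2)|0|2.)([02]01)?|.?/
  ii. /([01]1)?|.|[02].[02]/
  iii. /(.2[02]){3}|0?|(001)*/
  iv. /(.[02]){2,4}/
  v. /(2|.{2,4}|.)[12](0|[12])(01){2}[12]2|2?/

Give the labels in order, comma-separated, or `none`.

iii

i → no match
ii → no match
iii → match
iv → no match
v → no match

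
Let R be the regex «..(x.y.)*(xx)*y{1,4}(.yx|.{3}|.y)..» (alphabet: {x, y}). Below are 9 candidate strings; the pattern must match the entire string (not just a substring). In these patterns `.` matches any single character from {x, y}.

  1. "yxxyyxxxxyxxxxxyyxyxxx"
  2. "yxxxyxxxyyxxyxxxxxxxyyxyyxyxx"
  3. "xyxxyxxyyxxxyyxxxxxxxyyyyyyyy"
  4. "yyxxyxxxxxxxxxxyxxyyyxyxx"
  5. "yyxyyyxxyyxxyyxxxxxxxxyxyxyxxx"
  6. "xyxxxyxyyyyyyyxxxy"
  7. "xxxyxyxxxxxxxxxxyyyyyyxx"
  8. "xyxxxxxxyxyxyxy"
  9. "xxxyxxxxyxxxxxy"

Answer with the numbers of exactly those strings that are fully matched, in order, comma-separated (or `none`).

none

1 → no match
2 → no match
3 → no match
4 → no match
5 → no match
6 → no match
7 → no match
8 → no match
9 → no match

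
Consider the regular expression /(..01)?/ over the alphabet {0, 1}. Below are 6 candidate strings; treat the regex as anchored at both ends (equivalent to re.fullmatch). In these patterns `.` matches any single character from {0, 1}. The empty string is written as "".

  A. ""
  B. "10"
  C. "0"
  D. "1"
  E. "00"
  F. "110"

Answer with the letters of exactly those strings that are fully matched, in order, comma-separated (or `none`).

A. "" → match
B. "10" → no match
C. "0" → no match
D. "1" → no match
E. "00" → no match
F. "110" → no match

A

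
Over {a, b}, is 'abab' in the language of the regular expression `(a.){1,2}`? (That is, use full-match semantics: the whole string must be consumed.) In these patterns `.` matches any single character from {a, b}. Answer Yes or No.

Yes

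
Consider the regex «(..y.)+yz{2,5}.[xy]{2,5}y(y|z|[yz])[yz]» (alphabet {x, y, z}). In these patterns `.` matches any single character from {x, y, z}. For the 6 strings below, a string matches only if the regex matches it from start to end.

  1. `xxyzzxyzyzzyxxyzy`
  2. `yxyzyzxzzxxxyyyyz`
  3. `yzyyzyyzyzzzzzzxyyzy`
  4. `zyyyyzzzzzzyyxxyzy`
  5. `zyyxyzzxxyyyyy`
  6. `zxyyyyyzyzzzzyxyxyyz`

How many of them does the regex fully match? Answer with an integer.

1 → match
2 → no match
3 → match
4 → match
5 → match
6 → match
Total matched: 5

5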